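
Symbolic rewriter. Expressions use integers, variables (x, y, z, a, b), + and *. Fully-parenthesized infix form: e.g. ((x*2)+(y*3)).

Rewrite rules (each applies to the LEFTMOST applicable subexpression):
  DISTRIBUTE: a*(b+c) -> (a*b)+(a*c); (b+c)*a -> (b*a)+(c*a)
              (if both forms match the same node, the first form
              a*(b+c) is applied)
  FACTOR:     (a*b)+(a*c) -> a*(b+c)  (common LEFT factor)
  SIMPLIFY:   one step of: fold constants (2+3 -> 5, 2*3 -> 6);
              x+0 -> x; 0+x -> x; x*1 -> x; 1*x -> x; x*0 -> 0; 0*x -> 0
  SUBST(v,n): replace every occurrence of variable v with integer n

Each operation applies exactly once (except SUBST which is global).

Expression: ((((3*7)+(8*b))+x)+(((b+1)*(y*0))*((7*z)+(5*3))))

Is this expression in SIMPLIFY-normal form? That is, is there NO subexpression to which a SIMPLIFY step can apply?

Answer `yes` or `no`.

Answer: no

Derivation:
Expression: ((((3*7)+(8*b))+x)+(((b+1)*(y*0))*((7*z)+(5*3))))
Scanning for simplifiable subexpressions (pre-order)...
  at root: ((((3*7)+(8*b))+x)+(((b+1)*(y*0))*((7*z)+(5*3)))) (not simplifiable)
  at L: (((3*7)+(8*b))+x) (not simplifiable)
  at LL: ((3*7)+(8*b)) (not simplifiable)
  at LLL: (3*7) (SIMPLIFIABLE)
  at LLR: (8*b) (not simplifiable)
  at R: (((b+1)*(y*0))*((7*z)+(5*3))) (not simplifiable)
  at RL: ((b+1)*(y*0)) (not simplifiable)
  at RLL: (b+1) (not simplifiable)
  at RLR: (y*0) (SIMPLIFIABLE)
  at RR: ((7*z)+(5*3)) (not simplifiable)
  at RRL: (7*z) (not simplifiable)
  at RRR: (5*3) (SIMPLIFIABLE)
Found simplifiable subexpr at path LLL: (3*7)
One SIMPLIFY step would give: (((21+(8*b))+x)+(((b+1)*(y*0))*((7*z)+(5*3))))
-> NOT in normal form.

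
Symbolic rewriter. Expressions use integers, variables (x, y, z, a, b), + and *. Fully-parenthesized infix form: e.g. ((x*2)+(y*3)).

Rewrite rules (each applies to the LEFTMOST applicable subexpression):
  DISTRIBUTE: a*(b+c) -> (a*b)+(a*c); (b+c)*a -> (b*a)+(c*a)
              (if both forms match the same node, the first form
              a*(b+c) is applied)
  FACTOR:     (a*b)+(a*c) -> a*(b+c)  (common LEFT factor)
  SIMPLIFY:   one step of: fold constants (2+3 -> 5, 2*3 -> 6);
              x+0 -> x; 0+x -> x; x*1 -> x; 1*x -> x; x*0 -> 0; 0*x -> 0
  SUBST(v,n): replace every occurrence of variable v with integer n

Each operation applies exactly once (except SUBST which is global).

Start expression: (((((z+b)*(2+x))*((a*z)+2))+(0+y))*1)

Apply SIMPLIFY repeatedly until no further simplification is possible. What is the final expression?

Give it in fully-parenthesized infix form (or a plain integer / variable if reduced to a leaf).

Start: (((((z+b)*(2+x))*((a*z)+2))+(0+y))*1)
Step 1: at root: (((((z+b)*(2+x))*((a*z)+2))+(0+y))*1) -> ((((z+b)*(2+x))*((a*z)+2))+(0+y)); overall: (((((z+b)*(2+x))*((a*z)+2))+(0+y))*1) -> ((((z+b)*(2+x))*((a*z)+2))+(0+y))
Step 2: at R: (0+y) -> y; overall: ((((z+b)*(2+x))*((a*z)+2))+(0+y)) -> ((((z+b)*(2+x))*((a*z)+2))+y)
Fixed point: ((((z+b)*(2+x))*((a*z)+2))+y)

Answer: ((((z+b)*(2+x))*((a*z)+2))+y)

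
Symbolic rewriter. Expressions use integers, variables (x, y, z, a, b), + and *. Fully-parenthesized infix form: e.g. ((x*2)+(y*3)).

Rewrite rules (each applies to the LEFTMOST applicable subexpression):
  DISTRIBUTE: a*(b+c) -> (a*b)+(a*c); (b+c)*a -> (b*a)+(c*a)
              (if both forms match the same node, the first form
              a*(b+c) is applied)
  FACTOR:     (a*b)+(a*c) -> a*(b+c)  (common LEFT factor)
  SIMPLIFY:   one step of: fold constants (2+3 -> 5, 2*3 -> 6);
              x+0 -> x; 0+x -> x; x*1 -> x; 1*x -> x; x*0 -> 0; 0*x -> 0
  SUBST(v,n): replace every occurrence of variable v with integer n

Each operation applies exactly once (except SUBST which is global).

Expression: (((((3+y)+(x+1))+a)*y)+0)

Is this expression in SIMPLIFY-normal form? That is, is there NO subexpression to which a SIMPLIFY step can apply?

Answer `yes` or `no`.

Answer: no

Derivation:
Expression: (((((3+y)+(x+1))+a)*y)+0)
Scanning for simplifiable subexpressions (pre-order)...
  at root: (((((3+y)+(x+1))+a)*y)+0) (SIMPLIFIABLE)
  at L: ((((3+y)+(x+1))+a)*y) (not simplifiable)
  at LL: (((3+y)+(x+1))+a) (not simplifiable)
  at LLL: ((3+y)+(x+1)) (not simplifiable)
  at LLLL: (3+y) (not simplifiable)
  at LLLR: (x+1) (not simplifiable)
Found simplifiable subexpr at path root: (((((3+y)+(x+1))+a)*y)+0)
One SIMPLIFY step would give: ((((3+y)+(x+1))+a)*y)
-> NOT in normal form.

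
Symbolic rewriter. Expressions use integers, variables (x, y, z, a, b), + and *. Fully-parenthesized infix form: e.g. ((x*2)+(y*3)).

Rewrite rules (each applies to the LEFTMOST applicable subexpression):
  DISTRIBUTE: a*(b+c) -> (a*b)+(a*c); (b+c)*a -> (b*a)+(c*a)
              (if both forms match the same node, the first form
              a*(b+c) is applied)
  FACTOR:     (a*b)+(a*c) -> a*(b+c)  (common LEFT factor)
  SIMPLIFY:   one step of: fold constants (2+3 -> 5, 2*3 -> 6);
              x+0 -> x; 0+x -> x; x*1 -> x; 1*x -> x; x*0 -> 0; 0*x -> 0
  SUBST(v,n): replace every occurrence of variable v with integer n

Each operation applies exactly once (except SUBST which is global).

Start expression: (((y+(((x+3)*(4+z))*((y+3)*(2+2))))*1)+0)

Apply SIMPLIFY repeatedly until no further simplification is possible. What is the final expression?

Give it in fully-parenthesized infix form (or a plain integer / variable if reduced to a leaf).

Answer: (y+(((x+3)*(4+z))*((y+3)*4)))

Derivation:
Start: (((y+(((x+3)*(4+z))*((y+3)*(2+2))))*1)+0)
Step 1: at root: (((y+(((x+3)*(4+z))*((y+3)*(2+2))))*1)+0) -> ((y+(((x+3)*(4+z))*((y+3)*(2+2))))*1); overall: (((y+(((x+3)*(4+z))*((y+3)*(2+2))))*1)+0) -> ((y+(((x+3)*(4+z))*((y+3)*(2+2))))*1)
Step 2: at root: ((y+(((x+3)*(4+z))*((y+3)*(2+2))))*1) -> (y+(((x+3)*(4+z))*((y+3)*(2+2)))); overall: ((y+(((x+3)*(4+z))*((y+3)*(2+2))))*1) -> (y+(((x+3)*(4+z))*((y+3)*(2+2))))
Step 3: at RRR: (2+2) -> 4; overall: (y+(((x+3)*(4+z))*((y+3)*(2+2)))) -> (y+(((x+3)*(4+z))*((y+3)*4)))
Fixed point: (y+(((x+3)*(4+z))*((y+3)*4)))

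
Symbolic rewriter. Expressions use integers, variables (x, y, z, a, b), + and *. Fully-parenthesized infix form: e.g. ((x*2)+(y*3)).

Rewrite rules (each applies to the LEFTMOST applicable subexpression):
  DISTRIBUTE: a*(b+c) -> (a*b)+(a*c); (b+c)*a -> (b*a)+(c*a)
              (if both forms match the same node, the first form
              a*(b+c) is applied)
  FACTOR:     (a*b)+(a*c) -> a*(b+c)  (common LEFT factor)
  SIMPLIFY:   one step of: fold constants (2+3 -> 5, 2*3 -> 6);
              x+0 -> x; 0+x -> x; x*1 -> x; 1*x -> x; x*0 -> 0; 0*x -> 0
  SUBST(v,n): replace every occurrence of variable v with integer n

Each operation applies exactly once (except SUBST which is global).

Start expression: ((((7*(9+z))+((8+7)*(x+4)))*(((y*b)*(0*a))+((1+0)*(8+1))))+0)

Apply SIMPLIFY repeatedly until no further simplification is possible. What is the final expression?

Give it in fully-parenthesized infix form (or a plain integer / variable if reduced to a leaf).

Start: ((((7*(9+z))+((8+7)*(x+4)))*(((y*b)*(0*a))+((1+0)*(8+1))))+0)
Step 1: at root: ((((7*(9+z))+((8+7)*(x+4)))*(((y*b)*(0*a))+((1+0)*(8+1))))+0) -> (((7*(9+z))+((8+7)*(x+4)))*(((y*b)*(0*a))+((1+0)*(8+1)))); overall: ((((7*(9+z))+((8+7)*(x+4)))*(((y*b)*(0*a))+((1+0)*(8+1))))+0) -> (((7*(9+z))+((8+7)*(x+4)))*(((y*b)*(0*a))+((1+0)*(8+1))))
Step 2: at LRL: (8+7) -> 15; overall: (((7*(9+z))+((8+7)*(x+4)))*(((y*b)*(0*a))+((1+0)*(8+1)))) -> (((7*(9+z))+(15*(x+4)))*(((y*b)*(0*a))+((1+0)*(8+1))))
Step 3: at RLR: (0*a) -> 0; overall: (((7*(9+z))+(15*(x+4)))*(((y*b)*(0*a))+((1+0)*(8+1)))) -> (((7*(9+z))+(15*(x+4)))*(((y*b)*0)+((1+0)*(8+1))))
Step 4: at RL: ((y*b)*0) -> 0; overall: (((7*(9+z))+(15*(x+4)))*(((y*b)*0)+((1+0)*(8+1)))) -> (((7*(9+z))+(15*(x+4)))*(0+((1+0)*(8+1))))
Step 5: at R: (0+((1+0)*(8+1))) -> ((1+0)*(8+1)); overall: (((7*(9+z))+(15*(x+4)))*(0+((1+0)*(8+1)))) -> (((7*(9+z))+(15*(x+4)))*((1+0)*(8+1)))
Step 6: at RL: (1+0) -> 1; overall: (((7*(9+z))+(15*(x+4)))*((1+0)*(8+1))) -> (((7*(9+z))+(15*(x+4)))*(1*(8+1)))
Step 7: at R: (1*(8+1)) -> (8+1); overall: (((7*(9+z))+(15*(x+4)))*(1*(8+1))) -> (((7*(9+z))+(15*(x+4)))*(8+1))
Step 8: at R: (8+1) -> 9; overall: (((7*(9+z))+(15*(x+4)))*(8+1)) -> (((7*(9+z))+(15*(x+4)))*9)
Fixed point: (((7*(9+z))+(15*(x+4)))*9)

Answer: (((7*(9+z))+(15*(x+4)))*9)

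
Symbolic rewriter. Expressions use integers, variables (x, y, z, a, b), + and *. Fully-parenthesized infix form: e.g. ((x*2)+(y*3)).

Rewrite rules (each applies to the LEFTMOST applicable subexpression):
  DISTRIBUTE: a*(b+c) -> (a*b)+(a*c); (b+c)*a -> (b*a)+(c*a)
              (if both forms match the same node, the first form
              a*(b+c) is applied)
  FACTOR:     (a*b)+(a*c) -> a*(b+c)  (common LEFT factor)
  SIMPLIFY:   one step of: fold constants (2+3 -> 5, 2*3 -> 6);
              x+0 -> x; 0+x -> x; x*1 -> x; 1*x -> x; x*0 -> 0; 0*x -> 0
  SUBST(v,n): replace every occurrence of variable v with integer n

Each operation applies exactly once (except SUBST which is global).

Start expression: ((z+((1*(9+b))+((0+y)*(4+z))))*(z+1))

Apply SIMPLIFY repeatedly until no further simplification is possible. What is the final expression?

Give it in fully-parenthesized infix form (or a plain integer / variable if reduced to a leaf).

Answer: ((z+((9+b)+(y*(4+z))))*(z+1))

Derivation:
Start: ((z+((1*(9+b))+((0+y)*(4+z))))*(z+1))
Step 1: at LRL: (1*(9+b)) -> (9+b); overall: ((z+((1*(9+b))+((0+y)*(4+z))))*(z+1)) -> ((z+((9+b)+((0+y)*(4+z))))*(z+1))
Step 2: at LRRL: (0+y) -> y; overall: ((z+((9+b)+((0+y)*(4+z))))*(z+1)) -> ((z+((9+b)+(y*(4+z))))*(z+1))
Fixed point: ((z+((9+b)+(y*(4+z))))*(z+1))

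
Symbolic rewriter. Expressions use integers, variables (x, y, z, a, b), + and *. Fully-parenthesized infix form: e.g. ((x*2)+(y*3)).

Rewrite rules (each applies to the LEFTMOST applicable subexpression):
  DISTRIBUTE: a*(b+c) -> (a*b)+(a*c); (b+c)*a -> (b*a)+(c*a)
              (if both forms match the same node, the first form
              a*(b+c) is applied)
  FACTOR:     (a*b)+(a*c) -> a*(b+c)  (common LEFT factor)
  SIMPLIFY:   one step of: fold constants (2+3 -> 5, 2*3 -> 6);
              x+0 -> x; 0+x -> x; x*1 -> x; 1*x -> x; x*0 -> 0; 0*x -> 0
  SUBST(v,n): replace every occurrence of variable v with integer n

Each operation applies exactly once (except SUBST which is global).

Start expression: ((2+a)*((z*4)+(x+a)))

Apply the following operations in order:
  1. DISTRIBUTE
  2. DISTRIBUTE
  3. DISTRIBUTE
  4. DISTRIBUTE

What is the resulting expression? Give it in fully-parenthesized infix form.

Start: ((2+a)*((z*4)+(x+a)))
Apply DISTRIBUTE at root (target: ((2+a)*((z*4)+(x+a)))): ((2+a)*((z*4)+(x+a))) -> (((2+a)*(z*4))+((2+a)*(x+a)))
Apply DISTRIBUTE at L (target: ((2+a)*(z*4))): (((2+a)*(z*4))+((2+a)*(x+a))) -> (((2*(z*4))+(a*(z*4)))+((2+a)*(x+a)))
Apply DISTRIBUTE at R (target: ((2+a)*(x+a))): (((2*(z*4))+(a*(z*4)))+((2+a)*(x+a))) -> (((2*(z*4))+(a*(z*4)))+(((2+a)*x)+((2+a)*a)))
Apply DISTRIBUTE at RL (target: ((2+a)*x)): (((2*(z*4))+(a*(z*4)))+(((2+a)*x)+((2+a)*a))) -> (((2*(z*4))+(a*(z*4)))+(((2*x)+(a*x))+((2+a)*a)))

Answer: (((2*(z*4))+(a*(z*4)))+(((2*x)+(a*x))+((2+a)*a)))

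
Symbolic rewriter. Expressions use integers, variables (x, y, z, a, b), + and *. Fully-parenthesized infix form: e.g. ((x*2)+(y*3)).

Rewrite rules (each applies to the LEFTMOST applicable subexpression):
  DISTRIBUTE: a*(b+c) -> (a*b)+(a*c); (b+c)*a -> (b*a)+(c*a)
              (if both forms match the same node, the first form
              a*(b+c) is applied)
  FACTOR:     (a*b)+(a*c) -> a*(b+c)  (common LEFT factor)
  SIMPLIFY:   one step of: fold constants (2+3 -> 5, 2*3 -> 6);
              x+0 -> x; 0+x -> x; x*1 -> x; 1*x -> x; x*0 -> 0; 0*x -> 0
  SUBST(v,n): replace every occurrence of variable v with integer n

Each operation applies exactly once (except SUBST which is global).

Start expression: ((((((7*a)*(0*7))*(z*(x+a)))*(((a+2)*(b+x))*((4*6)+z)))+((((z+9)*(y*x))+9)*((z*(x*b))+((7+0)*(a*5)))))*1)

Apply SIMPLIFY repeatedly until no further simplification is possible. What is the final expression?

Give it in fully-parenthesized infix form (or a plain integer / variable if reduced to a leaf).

Answer: ((((z+9)*(y*x))+9)*((z*(x*b))+(7*(a*5))))

Derivation:
Start: ((((((7*a)*(0*7))*(z*(x+a)))*(((a+2)*(b+x))*((4*6)+z)))+((((z+9)*(y*x))+9)*((z*(x*b))+((7+0)*(a*5)))))*1)
Step 1: at root: ((((((7*a)*(0*7))*(z*(x+a)))*(((a+2)*(b+x))*((4*6)+z)))+((((z+9)*(y*x))+9)*((z*(x*b))+((7+0)*(a*5)))))*1) -> (((((7*a)*(0*7))*(z*(x+a)))*(((a+2)*(b+x))*((4*6)+z)))+((((z+9)*(y*x))+9)*((z*(x*b))+((7+0)*(a*5))))); overall: ((((((7*a)*(0*7))*(z*(x+a)))*(((a+2)*(b+x))*((4*6)+z)))+((((z+9)*(y*x))+9)*((z*(x*b))+((7+0)*(a*5)))))*1) -> (((((7*a)*(0*7))*(z*(x+a)))*(((a+2)*(b+x))*((4*6)+z)))+((((z+9)*(y*x))+9)*((z*(x*b))+((7+0)*(a*5)))))
Step 2: at LLLR: (0*7) -> 0; overall: (((((7*a)*(0*7))*(z*(x+a)))*(((a+2)*(b+x))*((4*6)+z)))+((((z+9)*(y*x))+9)*((z*(x*b))+((7+0)*(a*5))))) -> (((((7*a)*0)*(z*(x+a)))*(((a+2)*(b+x))*((4*6)+z)))+((((z+9)*(y*x))+9)*((z*(x*b))+((7+0)*(a*5)))))
Step 3: at LLL: ((7*a)*0) -> 0; overall: (((((7*a)*0)*(z*(x+a)))*(((a+2)*(b+x))*((4*6)+z)))+((((z+9)*(y*x))+9)*((z*(x*b))+((7+0)*(a*5))))) -> (((0*(z*(x+a)))*(((a+2)*(b+x))*((4*6)+z)))+((((z+9)*(y*x))+9)*((z*(x*b))+((7+0)*(a*5)))))
Step 4: at LL: (0*(z*(x+a))) -> 0; overall: (((0*(z*(x+a)))*(((a+2)*(b+x))*((4*6)+z)))+((((z+9)*(y*x))+9)*((z*(x*b))+((7+0)*(a*5))))) -> ((0*(((a+2)*(b+x))*((4*6)+z)))+((((z+9)*(y*x))+9)*((z*(x*b))+((7+0)*(a*5)))))
Step 5: at L: (0*(((a+2)*(b+x))*((4*6)+z))) -> 0; overall: ((0*(((a+2)*(b+x))*((4*6)+z)))+((((z+9)*(y*x))+9)*((z*(x*b))+((7+0)*(a*5))))) -> (0+((((z+9)*(y*x))+9)*((z*(x*b))+((7+0)*(a*5)))))
Step 6: at root: (0+((((z+9)*(y*x))+9)*((z*(x*b))+((7+0)*(a*5))))) -> ((((z+9)*(y*x))+9)*((z*(x*b))+((7+0)*(a*5)))); overall: (0+((((z+9)*(y*x))+9)*((z*(x*b))+((7+0)*(a*5))))) -> ((((z+9)*(y*x))+9)*((z*(x*b))+((7+0)*(a*5))))
Step 7: at RRL: (7+0) -> 7; overall: ((((z+9)*(y*x))+9)*((z*(x*b))+((7+0)*(a*5)))) -> ((((z+9)*(y*x))+9)*((z*(x*b))+(7*(a*5))))
Fixed point: ((((z+9)*(y*x))+9)*((z*(x*b))+(7*(a*5))))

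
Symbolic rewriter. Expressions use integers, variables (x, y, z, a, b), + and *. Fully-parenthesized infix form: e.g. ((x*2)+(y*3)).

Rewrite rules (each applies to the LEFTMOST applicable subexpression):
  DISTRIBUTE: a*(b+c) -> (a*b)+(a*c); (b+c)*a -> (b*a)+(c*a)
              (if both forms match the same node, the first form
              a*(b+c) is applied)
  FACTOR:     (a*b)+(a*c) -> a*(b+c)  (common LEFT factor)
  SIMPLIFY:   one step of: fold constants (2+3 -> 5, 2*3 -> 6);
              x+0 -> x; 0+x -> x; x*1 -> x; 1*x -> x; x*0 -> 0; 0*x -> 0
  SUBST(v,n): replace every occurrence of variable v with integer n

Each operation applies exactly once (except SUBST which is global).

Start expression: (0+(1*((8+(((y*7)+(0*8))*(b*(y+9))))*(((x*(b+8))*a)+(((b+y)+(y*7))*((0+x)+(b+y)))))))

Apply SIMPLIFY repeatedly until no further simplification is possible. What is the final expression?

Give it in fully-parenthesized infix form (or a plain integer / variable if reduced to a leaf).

Answer: ((8+((y*7)*(b*(y+9))))*(((x*(b+8))*a)+(((b+y)+(y*7))*(x+(b+y)))))

Derivation:
Start: (0+(1*((8+(((y*7)+(0*8))*(b*(y+9))))*(((x*(b+8))*a)+(((b+y)+(y*7))*((0+x)+(b+y)))))))
Step 1: at root: (0+(1*((8+(((y*7)+(0*8))*(b*(y+9))))*(((x*(b+8))*a)+(((b+y)+(y*7))*((0+x)+(b+y))))))) -> (1*((8+(((y*7)+(0*8))*(b*(y+9))))*(((x*(b+8))*a)+(((b+y)+(y*7))*((0+x)+(b+y)))))); overall: (0+(1*((8+(((y*7)+(0*8))*(b*(y+9))))*(((x*(b+8))*a)+(((b+y)+(y*7))*((0+x)+(b+y))))))) -> (1*((8+(((y*7)+(0*8))*(b*(y+9))))*(((x*(b+8))*a)+(((b+y)+(y*7))*((0+x)+(b+y))))))
Step 2: at root: (1*((8+(((y*7)+(0*8))*(b*(y+9))))*(((x*(b+8))*a)+(((b+y)+(y*7))*((0+x)+(b+y)))))) -> ((8+(((y*7)+(0*8))*(b*(y+9))))*(((x*(b+8))*a)+(((b+y)+(y*7))*((0+x)+(b+y))))); overall: (1*((8+(((y*7)+(0*8))*(b*(y+9))))*(((x*(b+8))*a)+(((b+y)+(y*7))*((0+x)+(b+y)))))) -> ((8+(((y*7)+(0*8))*(b*(y+9))))*(((x*(b+8))*a)+(((b+y)+(y*7))*((0+x)+(b+y)))))
Step 3: at LRLR: (0*8) -> 0; overall: ((8+(((y*7)+(0*8))*(b*(y+9))))*(((x*(b+8))*a)+(((b+y)+(y*7))*((0+x)+(b+y))))) -> ((8+(((y*7)+0)*(b*(y+9))))*(((x*(b+8))*a)+(((b+y)+(y*7))*((0+x)+(b+y)))))
Step 4: at LRL: ((y*7)+0) -> (y*7); overall: ((8+(((y*7)+0)*(b*(y+9))))*(((x*(b+8))*a)+(((b+y)+(y*7))*((0+x)+(b+y))))) -> ((8+((y*7)*(b*(y+9))))*(((x*(b+8))*a)+(((b+y)+(y*7))*((0+x)+(b+y)))))
Step 5: at RRRL: (0+x) -> x; overall: ((8+((y*7)*(b*(y+9))))*(((x*(b+8))*a)+(((b+y)+(y*7))*((0+x)+(b+y))))) -> ((8+((y*7)*(b*(y+9))))*(((x*(b+8))*a)+(((b+y)+(y*7))*(x+(b+y)))))
Fixed point: ((8+((y*7)*(b*(y+9))))*(((x*(b+8))*a)+(((b+y)+(y*7))*(x+(b+y)))))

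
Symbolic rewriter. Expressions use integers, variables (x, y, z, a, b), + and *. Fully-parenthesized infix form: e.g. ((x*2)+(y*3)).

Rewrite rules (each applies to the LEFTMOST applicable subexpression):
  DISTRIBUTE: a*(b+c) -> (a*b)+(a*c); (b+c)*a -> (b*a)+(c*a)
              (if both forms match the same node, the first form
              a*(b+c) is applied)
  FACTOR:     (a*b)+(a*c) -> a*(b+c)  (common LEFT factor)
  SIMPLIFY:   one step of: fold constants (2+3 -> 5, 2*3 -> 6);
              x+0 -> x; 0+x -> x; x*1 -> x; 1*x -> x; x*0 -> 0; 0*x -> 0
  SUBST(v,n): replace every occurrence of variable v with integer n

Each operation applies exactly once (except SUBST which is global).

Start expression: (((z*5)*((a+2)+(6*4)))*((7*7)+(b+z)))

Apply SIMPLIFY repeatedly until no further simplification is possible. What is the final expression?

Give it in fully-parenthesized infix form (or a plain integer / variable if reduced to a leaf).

Answer: (((z*5)*((a+2)+24))*(49+(b+z)))

Derivation:
Start: (((z*5)*((a+2)+(6*4)))*((7*7)+(b+z)))
Step 1: at LRR: (6*4) -> 24; overall: (((z*5)*((a+2)+(6*4)))*((7*7)+(b+z))) -> (((z*5)*((a+2)+24))*((7*7)+(b+z)))
Step 2: at RL: (7*7) -> 49; overall: (((z*5)*((a+2)+24))*((7*7)+(b+z))) -> (((z*5)*((a+2)+24))*(49+(b+z)))
Fixed point: (((z*5)*((a+2)+24))*(49+(b+z)))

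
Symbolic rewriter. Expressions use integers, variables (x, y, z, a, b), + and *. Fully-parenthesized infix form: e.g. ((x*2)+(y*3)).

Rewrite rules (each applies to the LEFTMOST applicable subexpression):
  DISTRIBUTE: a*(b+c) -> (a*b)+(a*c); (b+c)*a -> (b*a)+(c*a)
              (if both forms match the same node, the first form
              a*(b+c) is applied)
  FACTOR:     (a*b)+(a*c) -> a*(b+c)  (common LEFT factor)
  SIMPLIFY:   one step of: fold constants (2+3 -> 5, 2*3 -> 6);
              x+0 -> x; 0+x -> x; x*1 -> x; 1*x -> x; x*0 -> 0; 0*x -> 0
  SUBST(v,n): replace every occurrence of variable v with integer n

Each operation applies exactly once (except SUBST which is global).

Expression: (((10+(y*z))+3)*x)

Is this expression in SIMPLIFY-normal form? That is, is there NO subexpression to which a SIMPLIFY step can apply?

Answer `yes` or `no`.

Expression: (((10+(y*z))+3)*x)
Scanning for simplifiable subexpressions (pre-order)...
  at root: (((10+(y*z))+3)*x) (not simplifiable)
  at L: ((10+(y*z))+3) (not simplifiable)
  at LL: (10+(y*z)) (not simplifiable)
  at LLR: (y*z) (not simplifiable)
Result: no simplifiable subexpression found -> normal form.

Answer: yes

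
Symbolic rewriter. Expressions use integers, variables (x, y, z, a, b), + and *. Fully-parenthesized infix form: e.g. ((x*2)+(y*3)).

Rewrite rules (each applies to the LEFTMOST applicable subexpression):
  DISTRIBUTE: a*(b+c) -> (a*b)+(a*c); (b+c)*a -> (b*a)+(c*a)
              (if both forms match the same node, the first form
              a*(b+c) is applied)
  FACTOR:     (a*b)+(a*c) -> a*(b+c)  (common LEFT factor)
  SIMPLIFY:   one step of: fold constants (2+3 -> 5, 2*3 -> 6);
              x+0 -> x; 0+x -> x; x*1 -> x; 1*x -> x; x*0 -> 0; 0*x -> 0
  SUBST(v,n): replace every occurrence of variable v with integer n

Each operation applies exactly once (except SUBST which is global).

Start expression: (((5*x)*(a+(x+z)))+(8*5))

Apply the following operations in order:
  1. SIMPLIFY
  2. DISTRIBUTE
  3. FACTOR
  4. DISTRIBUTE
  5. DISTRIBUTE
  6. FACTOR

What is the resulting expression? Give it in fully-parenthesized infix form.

Answer: ((((5*x)*a)+((5*x)*(x+z)))+40)

Derivation:
Start: (((5*x)*(a+(x+z)))+(8*5))
Apply SIMPLIFY at R (target: (8*5)): (((5*x)*(a+(x+z)))+(8*5)) -> (((5*x)*(a+(x+z)))+40)
Apply DISTRIBUTE at L (target: ((5*x)*(a+(x+z)))): (((5*x)*(a+(x+z)))+40) -> ((((5*x)*a)+((5*x)*(x+z)))+40)
Apply FACTOR at L (target: (((5*x)*a)+((5*x)*(x+z)))): ((((5*x)*a)+((5*x)*(x+z)))+40) -> (((5*x)*(a+(x+z)))+40)
Apply DISTRIBUTE at L (target: ((5*x)*(a+(x+z)))): (((5*x)*(a+(x+z)))+40) -> ((((5*x)*a)+((5*x)*(x+z)))+40)
Apply DISTRIBUTE at LR (target: ((5*x)*(x+z))): ((((5*x)*a)+((5*x)*(x+z)))+40) -> ((((5*x)*a)+(((5*x)*x)+((5*x)*z)))+40)
Apply FACTOR at LR (target: (((5*x)*x)+((5*x)*z))): ((((5*x)*a)+(((5*x)*x)+((5*x)*z)))+40) -> ((((5*x)*a)+((5*x)*(x+z)))+40)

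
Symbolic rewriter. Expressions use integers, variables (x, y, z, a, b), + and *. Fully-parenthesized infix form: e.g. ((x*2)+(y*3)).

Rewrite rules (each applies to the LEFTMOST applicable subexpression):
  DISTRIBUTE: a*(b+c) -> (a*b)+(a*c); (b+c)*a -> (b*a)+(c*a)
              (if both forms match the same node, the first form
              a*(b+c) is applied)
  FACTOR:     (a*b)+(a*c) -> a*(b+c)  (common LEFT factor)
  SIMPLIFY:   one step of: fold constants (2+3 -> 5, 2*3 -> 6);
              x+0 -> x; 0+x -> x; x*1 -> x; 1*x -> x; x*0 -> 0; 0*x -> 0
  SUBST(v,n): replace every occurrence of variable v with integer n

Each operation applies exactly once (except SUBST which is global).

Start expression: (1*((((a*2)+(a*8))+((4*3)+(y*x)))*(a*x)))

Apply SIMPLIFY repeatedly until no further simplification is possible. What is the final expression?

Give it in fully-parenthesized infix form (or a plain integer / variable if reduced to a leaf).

Start: (1*((((a*2)+(a*8))+((4*3)+(y*x)))*(a*x)))
Step 1: at root: (1*((((a*2)+(a*8))+((4*3)+(y*x)))*(a*x))) -> ((((a*2)+(a*8))+((4*3)+(y*x)))*(a*x)); overall: (1*((((a*2)+(a*8))+((4*3)+(y*x)))*(a*x))) -> ((((a*2)+(a*8))+((4*3)+(y*x)))*(a*x))
Step 2: at LRL: (4*3) -> 12; overall: ((((a*2)+(a*8))+((4*3)+(y*x)))*(a*x)) -> ((((a*2)+(a*8))+(12+(y*x)))*(a*x))
Fixed point: ((((a*2)+(a*8))+(12+(y*x)))*(a*x))

Answer: ((((a*2)+(a*8))+(12+(y*x)))*(a*x))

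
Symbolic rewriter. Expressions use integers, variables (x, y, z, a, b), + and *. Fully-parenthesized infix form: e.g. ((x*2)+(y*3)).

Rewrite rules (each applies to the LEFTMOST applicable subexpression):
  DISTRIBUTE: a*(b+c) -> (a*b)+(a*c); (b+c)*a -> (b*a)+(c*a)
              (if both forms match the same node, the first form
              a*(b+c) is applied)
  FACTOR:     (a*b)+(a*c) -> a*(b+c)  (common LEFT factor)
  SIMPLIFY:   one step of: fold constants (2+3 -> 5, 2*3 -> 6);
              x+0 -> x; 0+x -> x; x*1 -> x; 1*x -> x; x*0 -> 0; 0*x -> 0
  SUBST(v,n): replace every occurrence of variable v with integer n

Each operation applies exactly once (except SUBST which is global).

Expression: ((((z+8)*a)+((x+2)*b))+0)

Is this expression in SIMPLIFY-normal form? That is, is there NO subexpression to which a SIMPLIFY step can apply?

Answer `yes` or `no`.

Answer: no

Derivation:
Expression: ((((z+8)*a)+((x+2)*b))+0)
Scanning for simplifiable subexpressions (pre-order)...
  at root: ((((z+8)*a)+((x+2)*b))+0) (SIMPLIFIABLE)
  at L: (((z+8)*a)+((x+2)*b)) (not simplifiable)
  at LL: ((z+8)*a) (not simplifiable)
  at LLL: (z+8) (not simplifiable)
  at LR: ((x+2)*b) (not simplifiable)
  at LRL: (x+2) (not simplifiable)
Found simplifiable subexpr at path root: ((((z+8)*a)+((x+2)*b))+0)
One SIMPLIFY step would give: (((z+8)*a)+((x+2)*b))
-> NOT in normal form.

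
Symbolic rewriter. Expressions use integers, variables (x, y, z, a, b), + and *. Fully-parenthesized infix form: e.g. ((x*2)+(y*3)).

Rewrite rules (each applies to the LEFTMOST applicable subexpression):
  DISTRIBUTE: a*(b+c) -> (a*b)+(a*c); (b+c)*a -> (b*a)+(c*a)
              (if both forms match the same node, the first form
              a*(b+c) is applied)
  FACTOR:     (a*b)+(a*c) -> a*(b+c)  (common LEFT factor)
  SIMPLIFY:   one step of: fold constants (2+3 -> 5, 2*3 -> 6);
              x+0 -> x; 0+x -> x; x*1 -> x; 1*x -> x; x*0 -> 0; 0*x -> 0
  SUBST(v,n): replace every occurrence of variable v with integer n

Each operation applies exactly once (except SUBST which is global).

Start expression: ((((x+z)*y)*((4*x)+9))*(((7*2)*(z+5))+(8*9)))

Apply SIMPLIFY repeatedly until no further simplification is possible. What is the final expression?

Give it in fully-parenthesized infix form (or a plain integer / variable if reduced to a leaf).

Start: ((((x+z)*y)*((4*x)+9))*(((7*2)*(z+5))+(8*9)))
Step 1: at RLL: (7*2) -> 14; overall: ((((x+z)*y)*((4*x)+9))*(((7*2)*(z+5))+(8*9))) -> ((((x+z)*y)*((4*x)+9))*((14*(z+5))+(8*9)))
Step 2: at RR: (8*9) -> 72; overall: ((((x+z)*y)*((4*x)+9))*((14*(z+5))+(8*9))) -> ((((x+z)*y)*((4*x)+9))*((14*(z+5))+72))
Fixed point: ((((x+z)*y)*((4*x)+9))*((14*(z+5))+72))

Answer: ((((x+z)*y)*((4*x)+9))*((14*(z+5))+72))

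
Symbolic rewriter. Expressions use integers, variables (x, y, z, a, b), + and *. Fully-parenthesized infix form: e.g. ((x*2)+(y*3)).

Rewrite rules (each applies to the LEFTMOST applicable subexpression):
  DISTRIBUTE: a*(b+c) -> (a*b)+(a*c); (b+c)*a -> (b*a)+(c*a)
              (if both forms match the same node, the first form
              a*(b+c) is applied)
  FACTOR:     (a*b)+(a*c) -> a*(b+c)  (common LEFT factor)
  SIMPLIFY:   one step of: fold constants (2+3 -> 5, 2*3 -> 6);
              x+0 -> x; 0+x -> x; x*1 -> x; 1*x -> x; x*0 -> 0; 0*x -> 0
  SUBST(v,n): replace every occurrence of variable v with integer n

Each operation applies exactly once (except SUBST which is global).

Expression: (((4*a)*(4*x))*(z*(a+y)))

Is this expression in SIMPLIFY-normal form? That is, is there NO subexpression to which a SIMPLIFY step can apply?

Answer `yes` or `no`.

Expression: (((4*a)*(4*x))*(z*(a+y)))
Scanning for simplifiable subexpressions (pre-order)...
  at root: (((4*a)*(4*x))*(z*(a+y))) (not simplifiable)
  at L: ((4*a)*(4*x)) (not simplifiable)
  at LL: (4*a) (not simplifiable)
  at LR: (4*x) (not simplifiable)
  at R: (z*(a+y)) (not simplifiable)
  at RR: (a+y) (not simplifiable)
Result: no simplifiable subexpression found -> normal form.

Answer: yes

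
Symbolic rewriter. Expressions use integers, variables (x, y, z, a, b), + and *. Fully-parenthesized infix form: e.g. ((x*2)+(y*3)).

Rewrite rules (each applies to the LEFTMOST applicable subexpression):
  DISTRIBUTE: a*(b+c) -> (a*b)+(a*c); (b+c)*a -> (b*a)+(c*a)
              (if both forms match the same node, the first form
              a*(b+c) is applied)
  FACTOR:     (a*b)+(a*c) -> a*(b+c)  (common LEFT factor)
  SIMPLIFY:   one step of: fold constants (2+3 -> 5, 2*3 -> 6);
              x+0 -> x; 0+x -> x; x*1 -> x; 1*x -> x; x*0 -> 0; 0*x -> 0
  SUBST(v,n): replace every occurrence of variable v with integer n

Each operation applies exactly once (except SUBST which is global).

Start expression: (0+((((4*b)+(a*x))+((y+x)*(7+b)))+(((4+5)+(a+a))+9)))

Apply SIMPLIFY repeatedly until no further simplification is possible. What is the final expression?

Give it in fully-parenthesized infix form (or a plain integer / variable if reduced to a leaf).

Answer: ((((4*b)+(a*x))+((y+x)*(7+b)))+((9+(a+a))+9))

Derivation:
Start: (0+((((4*b)+(a*x))+((y+x)*(7+b)))+(((4+5)+(a+a))+9)))
Step 1: at root: (0+((((4*b)+(a*x))+((y+x)*(7+b)))+(((4+5)+(a+a))+9))) -> ((((4*b)+(a*x))+((y+x)*(7+b)))+(((4+5)+(a+a))+9)); overall: (0+((((4*b)+(a*x))+((y+x)*(7+b)))+(((4+5)+(a+a))+9))) -> ((((4*b)+(a*x))+((y+x)*(7+b)))+(((4+5)+(a+a))+9))
Step 2: at RLL: (4+5) -> 9; overall: ((((4*b)+(a*x))+((y+x)*(7+b)))+(((4+5)+(a+a))+9)) -> ((((4*b)+(a*x))+((y+x)*(7+b)))+((9+(a+a))+9))
Fixed point: ((((4*b)+(a*x))+((y+x)*(7+b)))+((9+(a+a))+9))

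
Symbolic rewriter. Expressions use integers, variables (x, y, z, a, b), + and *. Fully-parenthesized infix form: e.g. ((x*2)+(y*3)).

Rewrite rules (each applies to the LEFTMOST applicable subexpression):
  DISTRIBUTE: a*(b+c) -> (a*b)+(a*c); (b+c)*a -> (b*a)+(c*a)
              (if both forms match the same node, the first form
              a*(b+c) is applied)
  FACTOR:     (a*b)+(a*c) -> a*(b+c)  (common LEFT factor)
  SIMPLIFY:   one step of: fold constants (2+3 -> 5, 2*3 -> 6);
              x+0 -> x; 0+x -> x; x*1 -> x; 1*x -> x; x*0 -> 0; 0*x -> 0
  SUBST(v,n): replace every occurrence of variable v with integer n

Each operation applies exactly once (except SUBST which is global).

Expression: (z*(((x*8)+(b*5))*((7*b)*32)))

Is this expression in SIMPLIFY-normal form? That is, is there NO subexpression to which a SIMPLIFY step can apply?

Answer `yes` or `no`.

Answer: yes

Derivation:
Expression: (z*(((x*8)+(b*5))*((7*b)*32)))
Scanning for simplifiable subexpressions (pre-order)...
  at root: (z*(((x*8)+(b*5))*((7*b)*32))) (not simplifiable)
  at R: (((x*8)+(b*5))*((7*b)*32)) (not simplifiable)
  at RL: ((x*8)+(b*5)) (not simplifiable)
  at RLL: (x*8) (not simplifiable)
  at RLR: (b*5) (not simplifiable)
  at RR: ((7*b)*32) (not simplifiable)
  at RRL: (7*b) (not simplifiable)
Result: no simplifiable subexpression found -> normal form.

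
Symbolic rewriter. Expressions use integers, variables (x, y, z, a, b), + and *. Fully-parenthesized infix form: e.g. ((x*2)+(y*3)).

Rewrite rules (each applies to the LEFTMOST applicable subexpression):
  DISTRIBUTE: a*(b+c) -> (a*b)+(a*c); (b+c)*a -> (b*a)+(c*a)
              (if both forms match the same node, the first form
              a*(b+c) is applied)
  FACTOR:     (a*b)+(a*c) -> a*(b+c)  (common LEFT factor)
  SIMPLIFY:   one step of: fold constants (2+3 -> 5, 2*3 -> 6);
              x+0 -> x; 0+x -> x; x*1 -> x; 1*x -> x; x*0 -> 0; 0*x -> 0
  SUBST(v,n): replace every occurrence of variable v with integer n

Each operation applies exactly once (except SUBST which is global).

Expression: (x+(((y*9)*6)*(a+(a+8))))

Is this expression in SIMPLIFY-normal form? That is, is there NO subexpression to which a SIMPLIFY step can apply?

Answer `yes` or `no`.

Expression: (x+(((y*9)*6)*(a+(a+8))))
Scanning for simplifiable subexpressions (pre-order)...
  at root: (x+(((y*9)*6)*(a+(a+8)))) (not simplifiable)
  at R: (((y*9)*6)*(a+(a+8))) (not simplifiable)
  at RL: ((y*9)*6) (not simplifiable)
  at RLL: (y*9) (not simplifiable)
  at RR: (a+(a+8)) (not simplifiable)
  at RRR: (a+8) (not simplifiable)
Result: no simplifiable subexpression found -> normal form.

Answer: yes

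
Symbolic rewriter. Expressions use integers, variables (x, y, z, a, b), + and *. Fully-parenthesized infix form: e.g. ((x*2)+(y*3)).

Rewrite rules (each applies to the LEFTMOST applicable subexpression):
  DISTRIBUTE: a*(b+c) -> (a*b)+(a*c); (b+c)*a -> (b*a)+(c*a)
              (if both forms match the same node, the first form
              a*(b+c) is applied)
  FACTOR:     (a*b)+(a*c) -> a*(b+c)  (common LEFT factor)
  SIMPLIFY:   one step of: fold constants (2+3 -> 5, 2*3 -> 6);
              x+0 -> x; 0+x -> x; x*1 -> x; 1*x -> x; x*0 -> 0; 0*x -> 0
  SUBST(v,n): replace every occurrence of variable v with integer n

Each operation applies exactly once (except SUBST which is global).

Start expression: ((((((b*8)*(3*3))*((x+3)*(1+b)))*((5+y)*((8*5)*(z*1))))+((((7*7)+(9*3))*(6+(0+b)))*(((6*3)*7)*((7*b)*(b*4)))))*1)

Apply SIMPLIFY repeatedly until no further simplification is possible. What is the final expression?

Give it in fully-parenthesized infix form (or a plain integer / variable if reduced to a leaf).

Answer: (((((b*8)*9)*((x+3)*(1+b)))*((5+y)*(40*z)))+((76*(6+b))*(126*((7*b)*(b*4)))))

Derivation:
Start: ((((((b*8)*(3*3))*((x+3)*(1+b)))*((5+y)*((8*5)*(z*1))))+((((7*7)+(9*3))*(6+(0+b)))*(((6*3)*7)*((7*b)*(b*4)))))*1)
Step 1: at root: ((((((b*8)*(3*3))*((x+3)*(1+b)))*((5+y)*((8*5)*(z*1))))+((((7*7)+(9*3))*(6+(0+b)))*(((6*3)*7)*((7*b)*(b*4)))))*1) -> (((((b*8)*(3*3))*((x+3)*(1+b)))*((5+y)*((8*5)*(z*1))))+((((7*7)+(9*3))*(6+(0+b)))*(((6*3)*7)*((7*b)*(b*4))))); overall: ((((((b*8)*(3*3))*((x+3)*(1+b)))*((5+y)*((8*5)*(z*1))))+((((7*7)+(9*3))*(6+(0+b)))*(((6*3)*7)*((7*b)*(b*4)))))*1) -> (((((b*8)*(3*3))*((x+3)*(1+b)))*((5+y)*((8*5)*(z*1))))+((((7*7)+(9*3))*(6+(0+b)))*(((6*3)*7)*((7*b)*(b*4)))))
Step 2: at LLLR: (3*3) -> 9; overall: (((((b*8)*(3*3))*((x+3)*(1+b)))*((5+y)*((8*5)*(z*1))))+((((7*7)+(9*3))*(6+(0+b)))*(((6*3)*7)*((7*b)*(b*4))))) -> (((((b*8)*9)*((x+3)*(1+b)))*((5+y)*((8*5)*(z*1))))+((((7*7)+(9*3))*(6+(0+b)))*(((6*3)*7)*((7*b)*(b*4)))))
Step 3: at LRRL: (8*5) -> 40; overall: (((((b*8)*9)*((x+3)*(1+b)))*((5+y)*((8*5)*(z*1))))+((((7*7)+(9*3))*(6+(0+b)))*(((6*3)*7)*((7*b)*(b*4))))) -> (((((b*8)*9)*((x+3)*(1+b)))*((5+y)*(40*(z*1))))+((((7*7)+(9*3))*(6+(0+b)))*(((6*3)*7)*((7*b)*(b*4)))))
Step 4: at LRRR: (z*1) -> z; overall: (((((b*8)*9)*((x+3)*(1+b)))*((5+y)*(40*(z*1))))+((((7*7)+(9*3))*(6+(0+b)))*(((6*3)*7)*((7*b)*(b*4))))) -> (((((b*8)*9)*((x+3)*(1+b)))*((5+y)*(40*z)))+((((7*7)+(9*3))*(6+(0+b)))*(((6*3)*7)*((7*b)*(b*4)))))
Step 5: at RLLL: (7*7) -> 49; overall: (((((b*8)*9)*((x+3)*(1+b)))*((5+y)*(40*z)))+((((7*7)+(9*3))*(6+(0+b)))*(((6*3)*7)*((7*b)*(b*4))))) -> (((((b*8)*9)*((x+3)*(1+b)))*((5+y)*(40*z)))+(((49+(9*3))*(6+(0+b)))*(((6*3)*7)*((7*b)*(b*4)))))
Step 6: at RLLR: (9*3) -> 27; overall: (((((b*8)*9)*((x+3)*(1+b)))*((5+y)*(40*z)))+(((49+(9*3))*(6+(0+b)))*(((6*3)*7)*((7*b)*(b*4))))) -> (((((b*8)*9)*((x+3)*(1+b)))*((5+y)*(40*z)))+(((49+27)*(6+(0+b)))*(((6*3)*7)*((7*b)*(b*4)))))
Step 7: at RLL: (49+27) -> 76; overall: (((((b*8)*9)*((x+3)*(1+b)))*((5+y)*(40*z)))+(((49+27)*(6+(0+b)))*(((6*3)*7)*((7*b)*(b*4))))) -> (((((b*8)*9)*((x+3)*(1+b)))*((5+y)*(40*z)))+((76*(6+(0+b)))*(((6*3)*7)*((7*b)*(b*4)))))
Step 8: at RLRR: (0+b) -> b; overall: (((((b*8)*9)*((x+3)*(1+b)))*((5+y)*(40*z)))+((76*(6+(0+b)))*(((6*3)*7)*((7*b)*(b*4))))) -> (((((b*8)*9)*((x+3)*(1+b)))*((5+y)*(40*z)))+((76*(6+b))*(((6*3)*7)*((7*b)*(b*4)))))
Step 9: at RRLL: (6*3) -> 18; overall: (((((b*8)*9)*((x+3)*(1+b)))*((5+y)*(40*z)))+((76*(6+b))*(((6*3)*7)*((7*b)*(b*4))))) -> (((((b*8)*9)*((x+3)*(1+b)))*((5+y)*(40*z)))+((76*(6+b))*((18*7)*((7*b)*(b*4)))))
Step 10: at RRL: (18*7) -> 126; overall: (((((b*8)*9)*((x+3)*(1+b)))*((5+y)*(40*z)))+((76*(6+b))*((18*7)*((7*b)*(b*4))))) -> (((((b*8)*9)*((x+3)*(1+b)))*((5+y)*(40*z)))+((76*(6+b))*(126*((7*b)*(b*4)))))
Fixed point: (((((b*8)*9)*((x+3)*(1+b)))*((5+y)*(40*z)))+((76*(6+b))*(126*((7*b)*(b*4)))))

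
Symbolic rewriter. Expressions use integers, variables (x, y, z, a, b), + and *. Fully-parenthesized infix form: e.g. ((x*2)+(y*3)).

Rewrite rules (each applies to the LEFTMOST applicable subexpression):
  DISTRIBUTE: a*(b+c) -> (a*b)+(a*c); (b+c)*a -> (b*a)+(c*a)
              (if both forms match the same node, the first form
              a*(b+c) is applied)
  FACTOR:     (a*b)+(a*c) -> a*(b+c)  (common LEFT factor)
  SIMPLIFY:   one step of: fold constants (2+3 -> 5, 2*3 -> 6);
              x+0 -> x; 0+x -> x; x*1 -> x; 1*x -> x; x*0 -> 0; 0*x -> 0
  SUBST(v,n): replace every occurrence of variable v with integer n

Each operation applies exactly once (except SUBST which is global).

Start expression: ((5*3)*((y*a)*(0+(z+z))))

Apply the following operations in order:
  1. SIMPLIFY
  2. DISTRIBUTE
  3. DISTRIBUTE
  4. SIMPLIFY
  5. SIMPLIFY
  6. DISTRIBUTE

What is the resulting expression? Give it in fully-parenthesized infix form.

Start: ((5*3)*((y*a)*(0+(z+z))))
Apply SIMPLIFY at L (target: (5*3)): ((5*3)*((y*a)*(0+(z+z)))) -> (15*((y*a)*(0+(z+z))))
Apply DISTRIBUTE at R (target: ((y*a)*(0+(z+z)))): (15*((y*a)*(0+(z+z)))) -> (15*(((y*a)*0)+((y*a)*(z+z))))
Apply DISTRIBUTE at root (target: (15*(((y*a)*0)+((y*a)*(z+z))))): (15*(((y*a)*0)+((y*a)*(z+z)))) -> ((15*((y*a)*0))+(15*((y*a)*(z+z))))
Apply SIMPLIFY at LR (target: ((y*a)*0)): ((15*((y*a)*0))+(15*((y*a)*(z+z)))) -> ((15*0)+(15*((y*a)*(z+z))))
Apply SIMPLIFY at L (target: (15*0)): ((15*0)+(15*((y*a)*(z+z)))) -> (0+(15*((y*a)*(z+z))))
Apply DISTRIBUTE at RR (target: ((y*a)*(z+z))): (0+(15*((y*a)*(z+z)))) -> (0+(15*(((y*a)*z)+((y*a)*z))))

Answer: (0+(15*(((y*a)*z)+((y*a)*z))))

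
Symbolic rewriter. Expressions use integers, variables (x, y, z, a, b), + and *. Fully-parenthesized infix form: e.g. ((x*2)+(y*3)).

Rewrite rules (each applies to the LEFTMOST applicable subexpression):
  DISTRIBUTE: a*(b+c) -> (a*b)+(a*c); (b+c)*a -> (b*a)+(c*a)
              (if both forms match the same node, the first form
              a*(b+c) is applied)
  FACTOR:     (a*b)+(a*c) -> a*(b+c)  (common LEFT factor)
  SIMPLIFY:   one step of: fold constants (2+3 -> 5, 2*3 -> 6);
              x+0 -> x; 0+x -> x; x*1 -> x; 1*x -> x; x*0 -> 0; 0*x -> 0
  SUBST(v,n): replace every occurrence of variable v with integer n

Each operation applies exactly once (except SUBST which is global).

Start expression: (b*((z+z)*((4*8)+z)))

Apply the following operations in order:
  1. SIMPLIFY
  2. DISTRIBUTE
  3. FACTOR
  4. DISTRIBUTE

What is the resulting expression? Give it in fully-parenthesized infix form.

Start: (b*((z+z)*((4*8)+z)))
Apply SIMPLIFY at RRL (target: (4*8)): (b*((z+z)*((4*8)+z))) -> (b*((z+z)*(32+z)))
Apply DISTRIBUTE at R (target: ((z+z)*(32+z))): (b*((z+z)*(32+z))) -> (b*(((z+z)*32)+((z+z)*z)))
Apply FACTOR at R (target: (((z+z)*32)+((z+z)*z))): (b*(((z+z)*32)+((z+z)*z))) -> (b*((z+z)*(32+z)))
Apply DISTRIBUTE at R (target: ((z+z)*(32+z))): (b*((z+z)*(32+z))) -> (b*(((z+z)*32)+((z+z)*z)))

Answer: (b*(((z+z)*32)+((z+z)*z)))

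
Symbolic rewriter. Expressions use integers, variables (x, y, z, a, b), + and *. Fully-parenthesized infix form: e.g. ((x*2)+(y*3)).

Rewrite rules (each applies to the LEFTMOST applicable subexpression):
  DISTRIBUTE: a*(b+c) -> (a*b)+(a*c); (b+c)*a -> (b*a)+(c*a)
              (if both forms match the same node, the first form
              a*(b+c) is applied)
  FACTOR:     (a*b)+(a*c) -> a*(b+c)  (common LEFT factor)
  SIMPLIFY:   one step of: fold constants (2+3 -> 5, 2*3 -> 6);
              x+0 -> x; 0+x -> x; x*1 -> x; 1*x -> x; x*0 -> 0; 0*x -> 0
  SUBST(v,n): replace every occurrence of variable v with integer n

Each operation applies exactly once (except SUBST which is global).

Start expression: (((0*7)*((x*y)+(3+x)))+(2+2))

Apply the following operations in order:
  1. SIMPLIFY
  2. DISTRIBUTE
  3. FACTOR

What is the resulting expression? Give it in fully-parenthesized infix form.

Answer: ((0*((x*y)+(3+x)))+(2+2))

Derivation:
Start: (((0*7)*((x*y)+(3+x)))+(2+2))
Apply SIMPLIFY at LL (target: (0*7)): (((0*7)*((x*y)+(3+x)))+(2+2)) -> ((0*((x*y)+(3+x)))+(2+2))
Apply DISTRIBUTE at L (target: (0*((x*y)+(3+x)))): ((0*((x*y)+(3+x)))+(2+2)) -> (((0*(x*y))+(0*(3+x)))+(2+2))
Apply FACTOR at L (target: ((0*(x*y))+(0*(3+x)))): (((0*(x*y))+(0*(3+x)))+(2+2)) -> ((0*((x*y)+(3+x)))+(2+2))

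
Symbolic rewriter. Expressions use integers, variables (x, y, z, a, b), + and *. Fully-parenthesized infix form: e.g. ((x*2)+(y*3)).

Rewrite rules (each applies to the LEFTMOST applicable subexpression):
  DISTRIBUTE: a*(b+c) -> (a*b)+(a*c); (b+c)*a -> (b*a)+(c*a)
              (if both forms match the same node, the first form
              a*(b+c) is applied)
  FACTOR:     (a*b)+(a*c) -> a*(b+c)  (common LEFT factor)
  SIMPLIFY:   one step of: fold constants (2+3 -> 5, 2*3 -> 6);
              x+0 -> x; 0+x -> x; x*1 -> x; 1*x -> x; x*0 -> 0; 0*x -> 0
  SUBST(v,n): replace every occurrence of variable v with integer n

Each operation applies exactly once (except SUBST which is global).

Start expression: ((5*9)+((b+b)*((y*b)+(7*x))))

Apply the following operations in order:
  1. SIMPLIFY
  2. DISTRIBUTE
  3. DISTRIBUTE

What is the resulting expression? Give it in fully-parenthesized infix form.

Answer: (45+(((b*(y*b))+(b*(y*b)))+((b+b)*(7*x))))

Derivation:
Start: ((5*9)+((b+b)*((y*b)+(7*x))))
Apply SIMPLIFY at L (target: (5*9)): ((5*9)+((b+b)*((y*b)+(7*x)))) -> (45+((b+b)*((y*b)+(7*x))))
Apply DISTRIBUTE at R (target: ((b+b)*((y*b)+(7*x)))): (45+((b+b)*((y*b)+(7*x)))) -> (45+(((b+b)*(y*b))+((b+b)*(7*x))))
Apply DISTRIBUTE at RL (target: ((b+b)*(y*b))): (45+(((b+b)*(y*b))+((b+b)*(7*x)))) -> (45+(((b*(y*b))+(b*(y*b)))+((b+b)*(7*x))))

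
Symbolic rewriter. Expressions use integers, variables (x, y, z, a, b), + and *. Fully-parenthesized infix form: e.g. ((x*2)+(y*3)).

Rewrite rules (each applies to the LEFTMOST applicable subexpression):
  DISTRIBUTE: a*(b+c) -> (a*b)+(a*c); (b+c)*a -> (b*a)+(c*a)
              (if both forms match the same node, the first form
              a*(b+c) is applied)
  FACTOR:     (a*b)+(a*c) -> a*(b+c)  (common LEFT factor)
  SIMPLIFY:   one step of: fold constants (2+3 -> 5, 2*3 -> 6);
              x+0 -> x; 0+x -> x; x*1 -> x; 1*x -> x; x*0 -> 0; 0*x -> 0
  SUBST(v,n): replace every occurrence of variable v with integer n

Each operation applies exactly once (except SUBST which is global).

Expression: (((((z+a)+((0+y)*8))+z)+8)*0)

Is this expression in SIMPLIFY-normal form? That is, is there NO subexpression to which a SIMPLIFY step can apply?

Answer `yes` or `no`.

Expression: (((((z+a)+((0+y)*8))+z)+8)*0)
Scanning for simplifiable subexpressions (pre-order)...
  at root: (((((z+a)+((0+y)*8))+z)+8)*0) (SIMPLIFIABLE)
  at L: ((((z+a)+((0+y)*8))+z)+8) (not simplifiable)
  at LL: (((z+a)+((0+y)*8))+z) (not simplifiable)
  at LLL: ((z+a)+((0+y)*8)) (not simplifiable)
  at LLLL: (z+a) (not simplifiable)
  at LLLR: ((0+y)*8) (not simplifiable)
  at LLLRL: (0+y) (SIMPLIFIABLE)
Found simplifiable subexpr at path root: (((((z+a)+((0+y)*8))+z)+8)*0)
One SIMPLIFY step would give: 0
-> NOT in normal form.

Answer: no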